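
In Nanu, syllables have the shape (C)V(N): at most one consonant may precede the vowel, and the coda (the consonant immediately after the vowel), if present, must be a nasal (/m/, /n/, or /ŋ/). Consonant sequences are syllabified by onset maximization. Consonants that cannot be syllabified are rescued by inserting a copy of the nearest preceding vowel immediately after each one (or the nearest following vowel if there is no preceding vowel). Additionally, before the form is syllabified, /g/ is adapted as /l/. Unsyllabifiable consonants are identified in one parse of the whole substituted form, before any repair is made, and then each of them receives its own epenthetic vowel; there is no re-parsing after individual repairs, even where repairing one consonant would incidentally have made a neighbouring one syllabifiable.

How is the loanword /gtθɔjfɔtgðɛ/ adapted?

lɔtɔθɔjɔfɔtɔlɔðɛ

Substitution: /g/ → /l/, giving /ltθɔjfɔtlðɛ/.
The consonants /l/, /t/, /j/, /t/, /l/ cannot be parsed into a legal (C)V(N) syllable (only a nasal (/m/, /n/, or /ŋ/) is licensed in coda position; onsets are limited to one consonant).
Inserting the epenthetic vowel yields /l/ → /lɔ/, /t/ → /tɔ/, /j/ → /jɔ/, /t/ → /tɔ/, /l/ → /lɔ/.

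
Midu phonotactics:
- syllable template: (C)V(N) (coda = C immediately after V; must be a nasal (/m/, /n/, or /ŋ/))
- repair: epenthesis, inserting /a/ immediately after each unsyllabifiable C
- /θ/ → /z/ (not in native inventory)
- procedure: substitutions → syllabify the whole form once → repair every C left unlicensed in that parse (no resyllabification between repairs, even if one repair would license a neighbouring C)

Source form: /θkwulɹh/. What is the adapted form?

Substitution: /θ/ → /z/, giving /zkwulɹh/.
Under (C)V(N), the unsyllabifiable consonants are /z/, /k/, /l/, /ɹ/, /h/ (only a nasal (/m/, /n/, or /ŋ/) is licensed in coda position; onsets are limited to one consonant).
Each unlicensed consonant becomes the onset of a new syllable: /z/ → /za/, /k/ → /ka/, /l/ → /la/, /ɹ/ → /ɹa/, /h/ → /ha/.

zakawulaɹaha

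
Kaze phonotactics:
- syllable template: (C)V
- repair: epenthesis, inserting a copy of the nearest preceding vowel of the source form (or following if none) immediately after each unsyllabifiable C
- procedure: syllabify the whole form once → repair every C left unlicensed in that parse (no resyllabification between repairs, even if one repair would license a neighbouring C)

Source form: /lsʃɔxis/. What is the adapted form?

lɔsɔʃɔxisi

Under (C)V, the unsyllabifiable consonants are /l/, /s/, /s/ (no codas are permitted; onsets are limited to one consonant).
Each unlicensed consonant becomes the onset of a new syllable: /l/ → /lɔ/, /s/ → /sɔ/, /s/ → /si/.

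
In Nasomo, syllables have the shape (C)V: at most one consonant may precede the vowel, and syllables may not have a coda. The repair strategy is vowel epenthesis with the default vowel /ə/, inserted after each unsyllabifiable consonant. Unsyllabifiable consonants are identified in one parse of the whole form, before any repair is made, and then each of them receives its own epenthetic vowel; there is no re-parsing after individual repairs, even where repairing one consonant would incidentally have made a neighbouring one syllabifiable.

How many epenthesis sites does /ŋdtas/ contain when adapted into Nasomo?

The unsyllabifiable consonants are /ŋ/, /d/, /s/; each receives one epenthetic vowel.

3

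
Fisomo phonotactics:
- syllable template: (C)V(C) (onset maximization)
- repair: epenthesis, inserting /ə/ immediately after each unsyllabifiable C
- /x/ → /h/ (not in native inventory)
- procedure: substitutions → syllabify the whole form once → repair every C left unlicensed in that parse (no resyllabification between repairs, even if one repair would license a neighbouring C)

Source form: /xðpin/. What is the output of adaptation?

Substitution: /x/ → /h/, giving /hðpin/.
Syllabifying with onset maximization leaves /h/, /ð/ stranded (at most one coda consonant is licensed; onsets are limited to one consonant).
Epenthesis after each stranded consonant: /h/ → /hə/, /ð/ → /ðə/.

həðəpin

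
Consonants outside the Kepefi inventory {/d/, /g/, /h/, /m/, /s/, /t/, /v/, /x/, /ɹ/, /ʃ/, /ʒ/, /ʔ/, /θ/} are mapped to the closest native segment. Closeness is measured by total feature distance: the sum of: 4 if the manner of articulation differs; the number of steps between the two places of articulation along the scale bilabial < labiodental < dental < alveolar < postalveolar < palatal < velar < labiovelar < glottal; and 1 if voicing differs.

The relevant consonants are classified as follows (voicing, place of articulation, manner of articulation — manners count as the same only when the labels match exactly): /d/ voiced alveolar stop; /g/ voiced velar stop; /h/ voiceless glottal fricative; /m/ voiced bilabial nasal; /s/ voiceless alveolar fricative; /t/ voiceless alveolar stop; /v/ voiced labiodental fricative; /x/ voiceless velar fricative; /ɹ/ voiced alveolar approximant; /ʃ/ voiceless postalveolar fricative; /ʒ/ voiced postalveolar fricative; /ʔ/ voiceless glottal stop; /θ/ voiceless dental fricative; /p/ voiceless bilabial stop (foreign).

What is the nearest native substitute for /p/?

/t/ is closest: same manner (stop), place distance 3 (bilabial→alveolar), same voicing; total 3. Next closest is /d/ at distance 4.

t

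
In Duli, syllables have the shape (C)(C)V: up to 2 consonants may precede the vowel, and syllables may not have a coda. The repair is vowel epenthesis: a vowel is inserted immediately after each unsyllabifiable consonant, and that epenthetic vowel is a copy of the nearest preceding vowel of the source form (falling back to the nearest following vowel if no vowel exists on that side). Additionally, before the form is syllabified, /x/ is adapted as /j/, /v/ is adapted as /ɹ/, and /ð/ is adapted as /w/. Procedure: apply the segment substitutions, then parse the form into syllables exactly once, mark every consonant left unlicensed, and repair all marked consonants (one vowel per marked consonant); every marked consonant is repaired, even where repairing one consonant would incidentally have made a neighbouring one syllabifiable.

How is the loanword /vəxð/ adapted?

Substitution: /v/ → /ɹ/, /x/ → /j/, /ð/ → /w/, giving /ɹəjw/.
The consonants /j/, /w/ cannot be parsed into a legal (C)(C)V syllable (no codas are permitted; onsets may contain at most 2 consonants).
Epenthesis after each stranded consonant: /j/ → /jə/, /w/ → /wə/.

ɹəjəwə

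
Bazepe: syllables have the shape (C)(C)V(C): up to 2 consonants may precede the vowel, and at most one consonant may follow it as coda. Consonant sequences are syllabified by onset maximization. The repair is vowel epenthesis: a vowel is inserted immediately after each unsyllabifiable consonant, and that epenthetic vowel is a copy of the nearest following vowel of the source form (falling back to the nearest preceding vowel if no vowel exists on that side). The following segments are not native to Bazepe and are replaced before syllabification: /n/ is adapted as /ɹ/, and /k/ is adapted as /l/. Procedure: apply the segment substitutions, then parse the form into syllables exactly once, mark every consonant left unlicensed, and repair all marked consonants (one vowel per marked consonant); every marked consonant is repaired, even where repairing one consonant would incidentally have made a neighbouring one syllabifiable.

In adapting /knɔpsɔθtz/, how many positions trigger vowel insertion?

2

After substitution the input is /lɹɔpsɔθtz/.
The unsyllabifiable consonants are /t/, /z/; each receives one epenthetic vowel.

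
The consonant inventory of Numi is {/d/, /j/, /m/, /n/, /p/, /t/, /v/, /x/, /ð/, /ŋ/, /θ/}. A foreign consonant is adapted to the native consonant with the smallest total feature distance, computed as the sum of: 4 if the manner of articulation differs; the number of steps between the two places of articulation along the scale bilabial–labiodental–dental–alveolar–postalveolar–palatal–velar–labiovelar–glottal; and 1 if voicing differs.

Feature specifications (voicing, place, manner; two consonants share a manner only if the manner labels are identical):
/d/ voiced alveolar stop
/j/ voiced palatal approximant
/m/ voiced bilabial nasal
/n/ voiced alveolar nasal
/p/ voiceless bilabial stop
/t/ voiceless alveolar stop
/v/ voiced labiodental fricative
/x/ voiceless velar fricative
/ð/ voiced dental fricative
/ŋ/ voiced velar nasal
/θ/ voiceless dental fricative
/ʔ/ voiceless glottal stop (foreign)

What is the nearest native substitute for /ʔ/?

t

/t/ is closest: same manner (stop), place distance 5 (glottal→alveolar), same voicing; total 5. Next closest is /d/ at distance 6.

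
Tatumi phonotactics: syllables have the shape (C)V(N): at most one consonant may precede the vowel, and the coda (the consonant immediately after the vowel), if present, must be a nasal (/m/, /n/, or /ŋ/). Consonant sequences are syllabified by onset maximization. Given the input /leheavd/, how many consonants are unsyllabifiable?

2

The consonants /v/, /d/ cannot be parsed into a legal (C)V(N) syllable (only a nasal (/m/, /n/, or /ŋ/) is licensed in coda position; onsets are limited to one consonant).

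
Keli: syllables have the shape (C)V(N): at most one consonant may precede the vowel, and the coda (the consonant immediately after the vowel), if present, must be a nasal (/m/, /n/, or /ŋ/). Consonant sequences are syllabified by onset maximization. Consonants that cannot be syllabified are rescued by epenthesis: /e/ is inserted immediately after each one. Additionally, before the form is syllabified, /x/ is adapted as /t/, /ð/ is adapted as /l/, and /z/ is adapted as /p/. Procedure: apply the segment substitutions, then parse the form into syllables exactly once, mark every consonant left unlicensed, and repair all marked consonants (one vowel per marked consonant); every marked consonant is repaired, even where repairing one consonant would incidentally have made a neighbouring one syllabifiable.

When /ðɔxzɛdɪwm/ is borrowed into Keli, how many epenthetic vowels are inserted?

After substitution the input is /lɔtpɛdɪwm/.
The unsyllabifiable consonants are /t/, /w/, /m/; each receives one epenthetic vowel.

3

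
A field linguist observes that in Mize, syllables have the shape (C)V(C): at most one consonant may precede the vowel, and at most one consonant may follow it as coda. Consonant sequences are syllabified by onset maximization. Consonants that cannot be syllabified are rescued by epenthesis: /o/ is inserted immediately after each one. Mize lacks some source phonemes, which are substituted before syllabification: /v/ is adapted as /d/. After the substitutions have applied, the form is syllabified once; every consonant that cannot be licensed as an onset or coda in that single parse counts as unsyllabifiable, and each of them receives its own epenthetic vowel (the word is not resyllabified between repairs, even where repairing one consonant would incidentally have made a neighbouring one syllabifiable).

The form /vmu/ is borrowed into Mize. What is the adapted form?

Substitution: /v/ → /d/, giving /dmu/.
Under (C)V(C), the unsyllabifiable consonants are /d/ (at most one coda consonant is licensed; onsets are limited to one consonant).
Epenthesis after each stranded consonant: /d/ → /do/.

domu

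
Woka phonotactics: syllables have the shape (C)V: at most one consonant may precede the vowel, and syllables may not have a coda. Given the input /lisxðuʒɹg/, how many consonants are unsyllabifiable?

5

Syllabifying with onset maximization leaves /s/, /x/, /ʒ/, /ɹ/, /g/ stranded (no codas are permitted; onsets are limited to one consonant).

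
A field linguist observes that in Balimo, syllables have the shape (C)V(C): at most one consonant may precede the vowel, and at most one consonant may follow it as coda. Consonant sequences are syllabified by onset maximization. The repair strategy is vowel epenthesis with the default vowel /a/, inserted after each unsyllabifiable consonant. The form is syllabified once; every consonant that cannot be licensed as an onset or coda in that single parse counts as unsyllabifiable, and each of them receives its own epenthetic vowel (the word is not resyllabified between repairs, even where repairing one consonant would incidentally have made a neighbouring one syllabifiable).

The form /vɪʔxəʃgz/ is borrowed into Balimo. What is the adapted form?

Under (C)V(C), the unsyllabifiable consonants are /g/, /z/ (at most one coda consonant is licensed; onsets are limited to one consonant).
Each unlicensed consonant becomes the onset of a new syllable: /g/ → /ga/, /z/ → /za/.

vɪʔxəʃgaza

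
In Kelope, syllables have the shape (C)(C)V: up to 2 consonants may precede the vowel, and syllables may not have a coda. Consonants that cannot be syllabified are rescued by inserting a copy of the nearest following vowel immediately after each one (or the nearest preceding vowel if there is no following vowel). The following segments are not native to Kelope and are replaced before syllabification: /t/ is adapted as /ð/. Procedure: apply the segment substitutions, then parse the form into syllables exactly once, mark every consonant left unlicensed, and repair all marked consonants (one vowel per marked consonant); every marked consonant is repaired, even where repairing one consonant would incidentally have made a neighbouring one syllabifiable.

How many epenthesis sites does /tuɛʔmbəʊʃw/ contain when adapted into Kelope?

After substitution the input is /ðuɛʔmbəʊʃw/.
The unsyllabifiable consonants are /ʔ/, /ʃ/, /w/; each receives one epenthetic vowel.

3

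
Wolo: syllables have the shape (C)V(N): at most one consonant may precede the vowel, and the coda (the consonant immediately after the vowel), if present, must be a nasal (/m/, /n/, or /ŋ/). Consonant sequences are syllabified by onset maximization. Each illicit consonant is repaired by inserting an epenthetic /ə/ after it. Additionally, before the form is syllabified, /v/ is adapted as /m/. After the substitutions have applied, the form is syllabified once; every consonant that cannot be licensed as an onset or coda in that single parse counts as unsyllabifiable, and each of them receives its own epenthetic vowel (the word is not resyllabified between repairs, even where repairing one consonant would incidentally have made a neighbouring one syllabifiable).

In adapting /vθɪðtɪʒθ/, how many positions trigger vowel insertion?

4

After substitution the input is /mθɪðtɪʒθ/.
The unsyllabifiable consonants are /m/, /ð/, /ʒ/, /θ/; each receives one epenthetic vowel.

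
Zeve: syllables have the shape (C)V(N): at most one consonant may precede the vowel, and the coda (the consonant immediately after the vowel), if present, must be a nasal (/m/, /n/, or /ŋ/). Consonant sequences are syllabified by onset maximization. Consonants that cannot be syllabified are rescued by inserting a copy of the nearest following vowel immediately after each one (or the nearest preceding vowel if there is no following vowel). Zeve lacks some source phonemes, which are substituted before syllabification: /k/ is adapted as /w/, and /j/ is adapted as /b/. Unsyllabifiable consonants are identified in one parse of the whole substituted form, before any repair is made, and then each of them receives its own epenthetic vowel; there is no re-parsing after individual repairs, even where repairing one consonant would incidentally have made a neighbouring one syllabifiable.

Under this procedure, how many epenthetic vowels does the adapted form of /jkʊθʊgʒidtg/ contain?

After substitution the input is /bwʊθʊgʒidtg/.
The unsyllabifiable consonants are /b/, /g/, /d/, /t/, /g/; each receives one epenthetic vowel.

5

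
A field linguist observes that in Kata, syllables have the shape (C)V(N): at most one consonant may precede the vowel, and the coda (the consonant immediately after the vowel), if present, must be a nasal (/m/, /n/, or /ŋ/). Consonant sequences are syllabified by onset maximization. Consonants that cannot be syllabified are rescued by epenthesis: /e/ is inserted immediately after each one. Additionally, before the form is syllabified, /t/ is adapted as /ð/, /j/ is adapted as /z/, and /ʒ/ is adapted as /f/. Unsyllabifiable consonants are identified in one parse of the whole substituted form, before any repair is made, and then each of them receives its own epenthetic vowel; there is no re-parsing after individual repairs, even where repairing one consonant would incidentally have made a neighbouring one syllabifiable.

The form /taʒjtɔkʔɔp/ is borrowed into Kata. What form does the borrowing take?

Substitution: /t/ → /ð/, /ʒ/ → /f/, /j/ → /z/, giving /ðafzðɔkʔɔp/.
The consonants /f/, /z/, /k/, /p/ cannot be parsed into a legal (C)V(N) syllable (only a nasal (/m/, /n/, or /ŋ/) is licensed in coda position; onsets are limited to one consonant).
Each unlicensed consonant becomes the onset of a new syllable: /f/ → /fe/, /z/ → /ze/, /k/ → /ke/, /p/ → /pe/.

ðafezeðɔkeʔɔpe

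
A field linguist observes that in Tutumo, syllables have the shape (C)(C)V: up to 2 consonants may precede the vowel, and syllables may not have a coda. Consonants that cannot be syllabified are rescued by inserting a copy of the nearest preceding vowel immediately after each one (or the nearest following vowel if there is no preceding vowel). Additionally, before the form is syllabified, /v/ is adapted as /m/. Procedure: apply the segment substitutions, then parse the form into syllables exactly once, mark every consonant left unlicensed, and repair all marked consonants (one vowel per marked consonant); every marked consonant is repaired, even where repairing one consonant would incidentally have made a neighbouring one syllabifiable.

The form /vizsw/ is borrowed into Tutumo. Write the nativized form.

Substitution: /v/ → /m/, giving /mizsw/.
Under (C)(C)V, the unsyllabifiable consonants are /z/, /s/, /w/ (no codas are permitted; onsets may contain at most 2 consonants).
Inserting the epenthetic vowel yields /z/ → /zi/, /s/ → /si/, /w/ → /wi/.

mizisiwi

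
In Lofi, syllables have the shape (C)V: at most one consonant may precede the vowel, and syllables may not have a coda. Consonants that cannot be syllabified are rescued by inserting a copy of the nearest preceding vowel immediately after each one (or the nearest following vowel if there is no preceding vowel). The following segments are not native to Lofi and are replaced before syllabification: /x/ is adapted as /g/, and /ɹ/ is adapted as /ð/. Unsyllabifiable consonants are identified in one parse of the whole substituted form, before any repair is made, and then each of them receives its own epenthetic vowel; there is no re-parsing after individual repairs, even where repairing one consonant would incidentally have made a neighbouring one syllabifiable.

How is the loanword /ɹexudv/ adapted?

Substitution: /ɹ/ → /ð/, /x/ → /g/, giving /ðegudv/.
Syllabifying with onset maximization leaves /d/, /v/ stranded (no codas are permitted; onsets are limited to one consonant).
Each unlicensed consonant becomes the onset of a new syllable: /d/ → /du/, /v/ → /vu/.

ðeguduvu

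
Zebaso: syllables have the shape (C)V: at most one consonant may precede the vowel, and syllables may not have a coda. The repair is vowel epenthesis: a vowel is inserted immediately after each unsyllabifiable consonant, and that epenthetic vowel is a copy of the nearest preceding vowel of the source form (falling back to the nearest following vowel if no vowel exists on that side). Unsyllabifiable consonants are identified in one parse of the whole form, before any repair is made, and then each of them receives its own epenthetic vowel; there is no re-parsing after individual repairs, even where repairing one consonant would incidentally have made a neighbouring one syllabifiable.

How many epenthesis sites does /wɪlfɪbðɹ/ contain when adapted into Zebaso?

The unsyllabifiable consonants are /l/, /b/, /ð/, /ɹ/; each receives one epenthetic vowel.

4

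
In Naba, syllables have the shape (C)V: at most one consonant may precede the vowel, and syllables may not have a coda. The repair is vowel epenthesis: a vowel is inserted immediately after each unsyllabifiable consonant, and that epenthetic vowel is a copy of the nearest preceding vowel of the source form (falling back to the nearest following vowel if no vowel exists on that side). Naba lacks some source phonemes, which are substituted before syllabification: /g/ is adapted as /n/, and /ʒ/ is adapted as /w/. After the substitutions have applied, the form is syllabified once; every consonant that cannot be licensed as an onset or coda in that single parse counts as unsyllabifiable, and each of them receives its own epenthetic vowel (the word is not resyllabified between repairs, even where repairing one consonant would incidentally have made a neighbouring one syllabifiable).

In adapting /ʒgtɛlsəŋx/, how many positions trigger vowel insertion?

5

After substitution the input is /wntɛlsəŋx/.
The unsyllabifiable consonants are /w/, /n/, /l/, /ŋ/, /x/; each receives one epenthetic vowel.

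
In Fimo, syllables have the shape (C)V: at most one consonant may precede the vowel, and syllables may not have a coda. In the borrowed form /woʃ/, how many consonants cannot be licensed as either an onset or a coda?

1

Under (C)V, the unsyllabifiable consonants are /ʃ/ (no codas are permitted; onsets are limited to one consonant).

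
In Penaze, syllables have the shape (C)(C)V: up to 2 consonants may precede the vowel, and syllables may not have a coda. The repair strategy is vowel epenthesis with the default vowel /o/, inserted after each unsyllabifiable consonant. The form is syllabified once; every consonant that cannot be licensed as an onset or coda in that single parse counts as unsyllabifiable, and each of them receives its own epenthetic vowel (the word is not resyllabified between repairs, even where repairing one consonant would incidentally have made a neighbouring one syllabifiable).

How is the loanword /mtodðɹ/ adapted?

mtodoðoɹo

Syllabifying with onset maximization leaves /d/, /ð/, /ɹ/ stranded (no codas are permitted; onsets may contain at most 2 consonants).
Each unlicensed consonant becomes the onset of a new syllable: /d/ → /do/, /ð/ → /ðo/, /ɹ/ → /ɹo/.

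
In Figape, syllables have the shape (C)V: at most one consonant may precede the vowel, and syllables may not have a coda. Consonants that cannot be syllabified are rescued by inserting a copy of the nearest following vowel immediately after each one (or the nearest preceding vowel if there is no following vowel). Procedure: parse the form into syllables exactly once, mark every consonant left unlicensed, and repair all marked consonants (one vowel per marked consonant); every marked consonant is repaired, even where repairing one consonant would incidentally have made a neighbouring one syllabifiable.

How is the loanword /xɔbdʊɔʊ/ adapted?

Syllabifying with onset maximization leaves /b/ stranded (no codas are permitted; onsets are limited to one consonant).
Inserting the epenthetic vowel yields /b/ → /bʊ/.

xɔbʊdʊɔʊ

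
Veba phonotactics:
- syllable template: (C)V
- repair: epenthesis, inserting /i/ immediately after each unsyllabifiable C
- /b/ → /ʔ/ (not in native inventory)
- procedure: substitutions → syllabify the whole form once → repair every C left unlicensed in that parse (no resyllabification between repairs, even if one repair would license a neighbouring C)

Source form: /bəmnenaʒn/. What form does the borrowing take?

ʔəminenaʒini

Substitution: /b/ → /ʔ/, giving /ʔəmnenaʒn/.
Under (C)V, the unsyllabifiable consonants are /m/, /ʒ/, /n/ (no codas are permitted; onsets are limited to one consonant).
Inserting the epenthetic vowel yields /m/ → /mi/, /ʒ/ → /ʒi/, /n/ → /ni/.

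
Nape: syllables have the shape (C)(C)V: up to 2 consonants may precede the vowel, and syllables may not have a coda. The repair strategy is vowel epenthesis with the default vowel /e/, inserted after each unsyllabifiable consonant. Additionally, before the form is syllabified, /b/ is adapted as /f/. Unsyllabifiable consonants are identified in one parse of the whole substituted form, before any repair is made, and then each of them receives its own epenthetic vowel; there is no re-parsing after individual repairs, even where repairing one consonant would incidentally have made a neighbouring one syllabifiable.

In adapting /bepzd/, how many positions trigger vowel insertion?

3

After substitution the input is /fepzd/.
The unsyllabifiable consonants are /p/, /z/, /d/; each receives one epenthetic vowel.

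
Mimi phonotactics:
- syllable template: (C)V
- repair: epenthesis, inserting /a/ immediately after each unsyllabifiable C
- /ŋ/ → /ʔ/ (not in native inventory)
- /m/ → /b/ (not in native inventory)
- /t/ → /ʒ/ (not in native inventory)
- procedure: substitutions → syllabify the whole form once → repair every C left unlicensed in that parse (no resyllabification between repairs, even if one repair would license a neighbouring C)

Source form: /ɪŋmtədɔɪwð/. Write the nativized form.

ɪʔabaʒədɔɪwaða

Substitution: /ŋ/ → /ʔ/, /m/ → /b/, /t/ → /ʒ/, giving /ɪʔbʒədɔɪwð/.
The consonants /ʔ/, /b/, /w/, /ð/ cannot be parsed into a legal (C)V syllable (no codas are permitted; onsets are limited to one consonant).
Each unlicensed consonant becomes the onset of a new syllable: /ʔ/ → /ʔa/, /b/ → /ba/, /w/ → /wa/, /ð/ → /ða/.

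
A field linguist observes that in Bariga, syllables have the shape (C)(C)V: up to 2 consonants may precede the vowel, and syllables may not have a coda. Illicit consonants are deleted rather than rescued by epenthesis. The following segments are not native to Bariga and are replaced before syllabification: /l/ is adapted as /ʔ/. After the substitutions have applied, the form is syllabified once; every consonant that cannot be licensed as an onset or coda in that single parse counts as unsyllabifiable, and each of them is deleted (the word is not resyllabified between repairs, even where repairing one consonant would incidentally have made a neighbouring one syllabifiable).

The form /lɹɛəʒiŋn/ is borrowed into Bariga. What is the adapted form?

ʔɹɛəʒi

Substitution: /l/ → /ʔ/, giving /ʔɹɛəʒiŋn/.
Syllabifying with onset maximization leaves /ŋ/, /n/ stranded (no codas are permitted; onsets may contain at most 2 consonants).
Each unlicensed consonant is deleted: /ŋ/, /n/.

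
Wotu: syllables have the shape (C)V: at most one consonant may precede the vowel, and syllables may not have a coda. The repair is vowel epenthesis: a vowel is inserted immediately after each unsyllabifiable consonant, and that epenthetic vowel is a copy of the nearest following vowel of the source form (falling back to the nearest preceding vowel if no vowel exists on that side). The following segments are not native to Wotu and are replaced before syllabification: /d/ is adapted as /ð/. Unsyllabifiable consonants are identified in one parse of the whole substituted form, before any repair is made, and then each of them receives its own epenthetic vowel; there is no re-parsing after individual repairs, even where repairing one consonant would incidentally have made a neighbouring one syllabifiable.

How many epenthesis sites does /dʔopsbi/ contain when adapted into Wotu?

After substitution the input is /ðʔopsbi/.
The unsyllabifiable consonants are /ð/, /p/, /s/; each receives one epenthetic vowel.

3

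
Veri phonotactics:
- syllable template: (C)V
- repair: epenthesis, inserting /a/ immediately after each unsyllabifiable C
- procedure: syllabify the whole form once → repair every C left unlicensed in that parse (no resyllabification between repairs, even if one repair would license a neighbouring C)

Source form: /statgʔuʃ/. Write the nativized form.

satatagaʔuʃa

The consonants /s/, /t/, /g/, /ʃ/ cannot be parsed into a legal (C)V syllable (no codas are permitted; onsets are limited to one consonant).
Inserting the epenthetic vowel yields /s/ → /sa/, /t/ → /ta/, /g/ → /ga/, /ʃ/ → /ʃa/.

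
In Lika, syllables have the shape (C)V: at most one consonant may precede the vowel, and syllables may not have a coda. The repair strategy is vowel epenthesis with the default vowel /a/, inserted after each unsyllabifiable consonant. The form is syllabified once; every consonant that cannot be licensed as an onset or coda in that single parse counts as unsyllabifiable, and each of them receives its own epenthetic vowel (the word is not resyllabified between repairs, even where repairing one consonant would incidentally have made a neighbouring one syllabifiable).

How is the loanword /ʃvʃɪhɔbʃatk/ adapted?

ʃavaʃɪhɔbaʃataka

Under (C)V, the unsyllabifiable consonants are /ʃ/, /v/, /b/, /t/, /k/ (no codas are permitted; onsets are limited to one consonant).
Epenthesis after each stranded consonant: /ʃ/ → /ʃa/, /v/ → /va/, /b/ → /ba/, /t/ → /ta/, /k/ → /ka/.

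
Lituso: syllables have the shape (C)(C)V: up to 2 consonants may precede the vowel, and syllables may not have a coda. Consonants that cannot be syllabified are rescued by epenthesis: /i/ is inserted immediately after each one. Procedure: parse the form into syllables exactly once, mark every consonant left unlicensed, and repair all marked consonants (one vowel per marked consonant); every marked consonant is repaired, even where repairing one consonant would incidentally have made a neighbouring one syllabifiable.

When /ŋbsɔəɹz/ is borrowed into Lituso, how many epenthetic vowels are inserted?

3

The unsyllabifiable consonants are /ŋ/, /ɹ/, /z/; each receives one epenthetic vowel.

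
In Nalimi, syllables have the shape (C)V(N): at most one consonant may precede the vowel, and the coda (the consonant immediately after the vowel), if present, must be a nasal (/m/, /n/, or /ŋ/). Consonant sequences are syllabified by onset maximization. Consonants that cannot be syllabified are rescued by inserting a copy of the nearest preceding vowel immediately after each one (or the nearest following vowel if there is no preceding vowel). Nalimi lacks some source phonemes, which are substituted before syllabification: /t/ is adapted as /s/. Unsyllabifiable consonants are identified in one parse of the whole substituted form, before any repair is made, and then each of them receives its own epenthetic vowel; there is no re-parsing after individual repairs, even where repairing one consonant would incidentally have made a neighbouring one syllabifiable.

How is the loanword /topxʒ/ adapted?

Substitution: /t/ → /s/, giving /sopxʒ/.
Under (C)V(N), the unsyllabifiable consonants are /p/, /x/, /ʒ/ (only a nasal (/m/, /n/, or /ŋ/) is licensed in coda position; onsets are limited to one consonant).
Inserting the epenthetic vowel yields /p/ → /po/, /x/ → /xo/, /ʒ/ → /ʒo/.

sopoxoʒo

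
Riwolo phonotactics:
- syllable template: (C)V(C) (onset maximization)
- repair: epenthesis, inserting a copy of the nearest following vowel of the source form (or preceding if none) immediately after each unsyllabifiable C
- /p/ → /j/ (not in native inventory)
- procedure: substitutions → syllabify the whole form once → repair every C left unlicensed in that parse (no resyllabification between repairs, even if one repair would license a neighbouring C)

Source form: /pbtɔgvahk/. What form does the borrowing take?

Substitution: /p/ → /j/, giving /jbtɔgvahk/.
Under (C)V(C), the unsyllabifiable consonants are /j/, /b/, /k/ (at most one coda consonant is licensed; onsets are limited to one consonant).
Inserting the epenthetic vowel yields /j/ → /jɔ/, /b/ → /bɔ/, /k/ → /ka/.

jɔbɔtɔgvahka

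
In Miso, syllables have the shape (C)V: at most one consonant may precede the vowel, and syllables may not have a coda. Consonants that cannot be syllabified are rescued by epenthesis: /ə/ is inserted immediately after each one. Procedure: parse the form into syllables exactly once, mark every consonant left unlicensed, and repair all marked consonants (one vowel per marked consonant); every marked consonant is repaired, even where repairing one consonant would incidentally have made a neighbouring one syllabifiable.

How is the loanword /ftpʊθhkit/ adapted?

Under (C)V, the unsyllabifiable consonants are /f/, /t/, /θ/, /h/, /t/ (no codas are permitted; onsets are limited to one consonant).
Epenthesis after each stranded consonant: /f/ → /fə/, /t/ → /tə/, /θ/ → /θə/, /h/ → /hə/, /t/ → /tə/.

fətəpʊθəhəkitə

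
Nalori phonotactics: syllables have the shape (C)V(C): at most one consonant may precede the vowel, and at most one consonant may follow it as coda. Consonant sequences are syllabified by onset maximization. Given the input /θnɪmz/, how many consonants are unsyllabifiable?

Under (C)V(C), the unsyllabifiable consonants are /θ/, /z/ (at most one coda consonant is licensed; onsets are limited to one consonant).

2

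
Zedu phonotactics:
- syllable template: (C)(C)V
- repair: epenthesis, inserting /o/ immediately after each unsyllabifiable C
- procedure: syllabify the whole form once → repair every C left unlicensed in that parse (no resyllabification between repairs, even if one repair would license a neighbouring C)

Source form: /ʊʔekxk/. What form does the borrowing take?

Syllabifying with onset maximization leaves /k/, /x/, /k/ stranded (no codas are permitted; onsets may contain at most 2 consonants).
Epenthesis after each stranded consonant: /k/ → /ko/, /x/ → /xo/, /k/ → /ko/.

ʊʔekoxoko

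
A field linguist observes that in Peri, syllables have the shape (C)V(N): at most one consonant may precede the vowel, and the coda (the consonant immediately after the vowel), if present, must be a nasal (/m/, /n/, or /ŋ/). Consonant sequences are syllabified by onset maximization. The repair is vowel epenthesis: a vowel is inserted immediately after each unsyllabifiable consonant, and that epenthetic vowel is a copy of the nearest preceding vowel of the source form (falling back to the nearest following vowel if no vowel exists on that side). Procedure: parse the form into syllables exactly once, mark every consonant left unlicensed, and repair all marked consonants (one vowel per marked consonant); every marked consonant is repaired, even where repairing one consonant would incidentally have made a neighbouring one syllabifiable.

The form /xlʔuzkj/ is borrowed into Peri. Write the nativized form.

The consonants /x/, /l/, /z/, /k/, /j/ cannot be parsed into a legal (C)V(N) syllable (only a nasal (/m/, /n/, or /ŋ/) is licensed in coda position; onsets are limited to one consonant).
Inserting the epenthetic vowel yields /x/ → /xu/, /l/ → /lu/, /z/ → /zu/, /k/ → /ku/, /j/ → /ju/.

xuluʔuzukuju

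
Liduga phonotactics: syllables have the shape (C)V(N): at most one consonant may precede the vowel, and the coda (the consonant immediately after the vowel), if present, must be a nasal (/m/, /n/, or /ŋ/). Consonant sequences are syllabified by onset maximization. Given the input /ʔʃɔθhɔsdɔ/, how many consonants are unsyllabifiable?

Under (C)V(N), the unsyllabifiable consonants are /ʔ/, /θ/, /s/ (only a nasal (/m/, /n/, or /ŋ/) is licensed in coda position; onsets are limited to one consonant).

3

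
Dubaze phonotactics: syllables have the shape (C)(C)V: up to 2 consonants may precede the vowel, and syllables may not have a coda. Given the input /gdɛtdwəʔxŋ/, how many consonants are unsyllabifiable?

The consonants /t/, /ʔ/, /x/, /ŋ/ cannot be parsed into a legal (C)(C)V syllable (no codas are permitted; onsets may contain at most 2 consonants).

4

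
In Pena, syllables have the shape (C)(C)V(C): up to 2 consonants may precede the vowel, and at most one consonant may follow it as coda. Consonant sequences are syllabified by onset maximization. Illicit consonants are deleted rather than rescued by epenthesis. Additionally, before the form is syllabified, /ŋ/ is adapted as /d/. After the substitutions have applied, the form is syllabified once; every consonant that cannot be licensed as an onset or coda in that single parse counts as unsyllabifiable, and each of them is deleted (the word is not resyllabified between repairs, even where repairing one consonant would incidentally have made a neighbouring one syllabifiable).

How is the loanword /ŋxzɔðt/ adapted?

Substitution: /ŋ/ → /d/, giving /dxzɔðt/.
Syllabifying with onset maximization leaves /d/, /t/ stranded (at most one coda consonant is licensed; onsets may contain at most 2 consonants).
Deletion applies to /d/, /t/.

xzɔð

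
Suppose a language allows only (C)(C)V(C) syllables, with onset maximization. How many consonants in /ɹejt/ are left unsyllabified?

Syllabifying with onset maximization leaves /t/ stranded (at most one coda consonant is licensed; onsets may contain at most 2 consonants).

1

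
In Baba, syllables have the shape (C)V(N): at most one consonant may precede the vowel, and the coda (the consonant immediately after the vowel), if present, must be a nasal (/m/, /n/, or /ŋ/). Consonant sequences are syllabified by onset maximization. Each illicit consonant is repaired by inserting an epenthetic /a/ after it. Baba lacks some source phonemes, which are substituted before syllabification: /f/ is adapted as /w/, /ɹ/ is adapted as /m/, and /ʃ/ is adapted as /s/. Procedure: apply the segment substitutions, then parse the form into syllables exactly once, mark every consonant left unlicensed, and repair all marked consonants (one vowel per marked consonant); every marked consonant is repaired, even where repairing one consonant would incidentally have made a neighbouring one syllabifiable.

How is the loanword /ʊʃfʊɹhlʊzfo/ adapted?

ʊsawʊmhalʊzawo

Substitution: /ʃ/ → /s/, /f/ → /w/, /ɹ/ → /m/, giving /ʊswʊmhlʊzwo/.
The consonants /s/, /h/, /z/ cannot be parsed into a legal (C)V(N) syllable (only a nasal (/m/, /n/, or /ŋ/) is licensed in coda position; onsets are limited to one consonant).
Each unlicensed consonant becomes the onset of a new syllable: /s/ → /sa/, /h/ → /ha/, /z/ → /za/.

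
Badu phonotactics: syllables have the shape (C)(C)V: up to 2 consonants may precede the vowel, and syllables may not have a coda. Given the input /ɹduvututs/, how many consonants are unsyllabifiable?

2

The consonants /t/, /s/ cannot be parsed into a legal (C)(C)V syllable (no codas are permitted; onsets may contain at most 2 consonants).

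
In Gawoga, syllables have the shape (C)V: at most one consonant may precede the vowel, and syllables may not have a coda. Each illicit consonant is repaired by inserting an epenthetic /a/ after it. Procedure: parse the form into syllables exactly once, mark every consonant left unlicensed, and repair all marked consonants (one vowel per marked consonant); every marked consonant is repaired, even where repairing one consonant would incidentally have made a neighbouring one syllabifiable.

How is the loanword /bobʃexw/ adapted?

Syllabifying with onset maximization leaves /b/, /x/, /w/ stranded (no codas are permitted; onsets are limited to one consonant).
Epenthesis after each stranded consonant: /b/ → /ba/, /x/ → /xa/, /w/ → /wa/.

bobaʃexawa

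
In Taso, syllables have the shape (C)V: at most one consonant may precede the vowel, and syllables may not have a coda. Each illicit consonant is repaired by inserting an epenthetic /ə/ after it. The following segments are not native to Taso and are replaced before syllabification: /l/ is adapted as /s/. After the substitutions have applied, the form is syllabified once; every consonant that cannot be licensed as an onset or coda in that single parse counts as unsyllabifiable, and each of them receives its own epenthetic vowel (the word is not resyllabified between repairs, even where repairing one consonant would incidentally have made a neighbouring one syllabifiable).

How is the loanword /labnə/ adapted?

sabənə

Substitution: /l/ → /s/, giving /sabnə/.
Syllabifying with onset maximization leaves /b/ stranded (no codas are permitted; onsets are limited to one consonant).
Each unlicensed consonant becomes the onset of a new syllable: /b/ → /bə/.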